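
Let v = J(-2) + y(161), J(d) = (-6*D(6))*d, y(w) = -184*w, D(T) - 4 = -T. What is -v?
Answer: 29648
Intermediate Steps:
D(T) = 4 - T
J(d) = 12*d (J(d) = (-6*(4 - 1*6))*d = (-6*(4 - 6))*d = (-6*(-2))*d = 12*d)
v = -29648 (v = 12*(-2) - 184*161 = -24 - 29624 = -29648)
-v = -1*(-29648) = 29648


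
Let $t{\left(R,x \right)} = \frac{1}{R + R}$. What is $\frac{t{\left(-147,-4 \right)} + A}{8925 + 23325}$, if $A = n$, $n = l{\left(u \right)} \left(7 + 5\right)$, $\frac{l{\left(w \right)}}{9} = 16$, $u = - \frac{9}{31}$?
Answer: $\frac{508031}{9481500} \approx 0.053581$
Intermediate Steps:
$t{\left(R,x \right)} = \frac{1}{2 R}$
$u = - \frac{9}{31}$ ($u = \left(-9\right) \frac{1}{31} = - \frac{9}{31} \approx -0.29032$)
$l{\left(w \right)} = 144$ ($l{\left(w \right)} = 9 \cdot 16 = 144$)
$n = 1728$ ($n = 144 \left(7 + 5\right) = 144 \cdot 12 = 1728$)
$A = 1728$
$\frac{t{\left(-147,-4 \right)} + A}{8925 + 23325} = \frac{\frac{1}{2 \left(-147\right)} + 1728}{8925 + 23325} = \frac{\frac{1}{2} \left(- \frac{1}{147}\right) + 1728}{32250} = \left(- \frac{1}{294} + 1728\right) \frac{1}{32250} = \frac{508031}{294} \cdot \frac{1}{32250} = \frac{508031}{9481500}$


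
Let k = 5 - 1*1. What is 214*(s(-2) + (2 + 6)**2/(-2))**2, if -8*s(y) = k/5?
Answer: 11025387/50 ≈ 2.2051e+5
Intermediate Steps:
k = 4 (k = 5 - 1 = 4)
s(y) = -1/10 (s(y) = -1/(2*5) = -1/8*4/5 = -1/10)
214*(s(-2) + (2 + 6)**2/(-2))**2 = 214*(-1/10 + (2 + 6)**2/(-2))**2 = 214*(-1/10 + 8**2*(-1/2))**2 = 214*(-1/10 + 64*(-1/2))**2 = 214*(-1/10 - 32)**2 = 214*(-321/10)**2 = 214*(103041/100) = 11025387/50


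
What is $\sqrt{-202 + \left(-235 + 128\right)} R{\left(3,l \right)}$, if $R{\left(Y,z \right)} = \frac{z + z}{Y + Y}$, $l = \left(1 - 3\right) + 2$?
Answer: $0$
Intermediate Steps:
$l = 0$ ($l = -2 + 2 = 0$)
$R{\left(Y,z \right)} = \frac{z}{Y}$ ($R{\left(Y,z \right)} = \frac{2 z}{2 Y} = 2 z \frac{1}{2 Y} = \frac{z}{Y}$)
$\sqrt{-202 + \left(-235 + 128\right)} R{\left(3,l \right)} = \sqrt{-202 + \left(-235 + 128\right)} \frac{0}{3} = \sqrt{-202 - 107} \cdot 0 \cdot \frac{1}{3} = \sqrt{-309} \cdot 0 = i \sqrt{309} \cdot 0 = 0$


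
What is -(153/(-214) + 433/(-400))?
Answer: 76931/42800 ≈ 1.7975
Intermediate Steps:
-(153/(-214) + 433/(-400)) = -(153*(-1/214) + 433*(-1/400)) = -(-153/214 - 433/400) = -1*(-76931/42800) = 76931/42800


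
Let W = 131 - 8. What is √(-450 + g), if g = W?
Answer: I*√327 ≈ 18.083*I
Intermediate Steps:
W = 123
g = 123
√(-450 + g) = √(-450 + 123) = √(-327) = I*√327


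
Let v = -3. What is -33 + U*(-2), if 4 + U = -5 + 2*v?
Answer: -3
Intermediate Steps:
U = -15 (U = -4 + (-5 + 2*(-3)) = -4 + (-5 - 6) = -4 - 11 = -15)
-33 + U*(-2) = -33 - 15*(-2) = -33 + 30 = -3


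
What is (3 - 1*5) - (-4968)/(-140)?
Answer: -1312/35 ≈ -37.486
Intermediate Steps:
(3 - 1*5) - (-4968)/(-140) = (3 - 5) - (-4968)*(-1)/140 = -2 - 46*27/35 = -2 - 1242/35 = -1312/35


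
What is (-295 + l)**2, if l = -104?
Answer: 159201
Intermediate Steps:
(-295 + l)**2 = (-295 - 104)**2 = (-399)**2 = 159201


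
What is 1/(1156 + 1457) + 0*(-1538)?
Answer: 1/2613 ≈ 0.00038270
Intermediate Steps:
1/(1156 + 1457) + 0*(-1538) = 1/2613 + 0 = 1/2613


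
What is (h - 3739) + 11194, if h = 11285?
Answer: 18740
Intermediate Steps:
(h - 3739) + 11194 = (11285 - 3739) + 11194 = 7546 + 11194 = 18740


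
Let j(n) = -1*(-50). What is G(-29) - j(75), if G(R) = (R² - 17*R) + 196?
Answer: 1480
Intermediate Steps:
G(R) = 196 + R² - 17*R
j(n) = 50
G(-29) - j(75) = (196 + (-29)² - 17*(-29)) - 1*50 = (196 + 841 + 493) - 50 = 1530 - 50 = 1480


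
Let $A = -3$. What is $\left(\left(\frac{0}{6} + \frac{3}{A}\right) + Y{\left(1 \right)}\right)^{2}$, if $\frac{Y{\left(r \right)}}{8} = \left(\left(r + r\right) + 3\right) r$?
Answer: $1521$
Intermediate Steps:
$Y{\left(r \right)} = 8 r \left(3 + 2 r\right)$ ($Y{\left(r \right)} = 8 \left(\left(r + r\right) + 3\right) r = 8 \left(2 r + 3\right) r = 8 \left(3 + 2 r\right) r = 8 r \left(3 + 2 r\right)$)
$\left(\left(\frac{0}{6} + \frac{3}{A}\right) + Y{\left(1 \right)}\right)^{2} = \left(\left(\frac{0}{6} + \frac{3}{-3}\right) + 8 \cdot 1 \left(3 + 2 \cdot 1\right)\right)^{2} = \left(\left(0 \cdot \frac{1}{6} + 3 \left(- \frac{1}{3}\right)\right) + 8 \cdot 1 \left(3 + 2\right)\right)^{2} = \left(\left(0 - 1\right) + 8 \cdot 1 \cdot 5\right)^{2} = \left(-1 + 40\right)^{2} = 39^{2} = 1521$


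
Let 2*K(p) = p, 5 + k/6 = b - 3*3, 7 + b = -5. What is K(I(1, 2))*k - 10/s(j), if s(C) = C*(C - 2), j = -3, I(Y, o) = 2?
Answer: -470/3 ≈ -156.67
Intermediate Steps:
b = -12 (b = -7 - 5 = -12)
k = -156 (k = -30 + 6*(-12 - 3*3) = -30 + 6*(-12 - 9) = -30 + 6*(-21) = -30 - 126 = -156)
s(C) = C*(-2 + C)
K(p) = p/2
K(I(1, 2))*k - 10/s(j) = ((1/2)*2)*(-156) - 10*(-1/(3*(-2 - 3))) = 1*(-156) - 10/((-3*(-5))) = -156 - 10/15 = -156 - 10*1/15 = -156 - 2/3 = -470/3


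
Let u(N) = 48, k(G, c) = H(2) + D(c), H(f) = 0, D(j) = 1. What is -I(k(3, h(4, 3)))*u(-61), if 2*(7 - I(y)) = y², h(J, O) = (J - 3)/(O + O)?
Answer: -312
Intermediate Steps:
h(J, O) = (-3 + J)/(2*O) (h(J, O) = (-3 + J)/((2*O)) = (-3 + J)*(1/(2*O)) = (-3 + J)/(2*O))
k(G, c) = 1 (k(G, c) = 0 + 1 = 1)
I(y) = 7 - y²/2
-I(k(3, h(4, 3)))*u(-61) = -(7 - ½*1²)*48 = -(7 - ½*1)*48 = -(7 - ½)*48 = -13*48/2 = -1*312 = -312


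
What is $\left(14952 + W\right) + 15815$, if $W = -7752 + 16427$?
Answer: $39442$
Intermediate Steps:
$W = 8675$
$\left(14952 + W\right) + 15815 = \left(14952 + 8675\right) + 15815 = 23627 + 15815 = 39442$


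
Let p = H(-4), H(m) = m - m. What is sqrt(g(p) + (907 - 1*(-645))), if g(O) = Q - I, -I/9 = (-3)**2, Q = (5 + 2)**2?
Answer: 29*sqrt(2) ≈ 41.012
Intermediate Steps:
Q = 49 (Q = 7**2 = 49)
H(m) = 0
I = -81 (I = -9*(-3)**2 = -9*9 = -81)
p = 0
g(O) = 130 (g(O) = 49 - 1*(-81) = 49 + 81 = 130)
sqrt(g(p) + (907 - 1*(-645))) = sqrt(130 + (907 - 1*(-645))) = sqrt(130 + (907 + 645)) = sqrt(130 + 1552) = sqrt(1682) = 29*sqrt(2)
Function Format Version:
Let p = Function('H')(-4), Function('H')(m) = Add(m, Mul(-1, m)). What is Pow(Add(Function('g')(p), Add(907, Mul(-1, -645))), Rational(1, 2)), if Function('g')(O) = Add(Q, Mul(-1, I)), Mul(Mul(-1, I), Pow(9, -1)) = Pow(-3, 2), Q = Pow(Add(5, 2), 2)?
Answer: Mul(29, Pow(2, Rational(1, 2))) ≈ 41.012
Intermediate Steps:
Q = 49 (Q = Pow(7, 2) = 49)
Function('H')(m) = 0
I = -81 (I = Mul(-9, Pow(-3, 2)) = Mul(-9, 9) = -81)
p = 0
Function('g')(O) = 130 (Function('g')(O) = Add(49, Mul(-1, -81)) = Add(49, 81) = 130)
Pow(Add(Function('g')(p), Add(907, Mul(-1, -645))), Rational(1, 2)) = Pow(Add(130, Add(907, Mul(-1, -645))), Rational(1, 2)) = Pow(Add(130, Add(907, 645)), Rational(1, 2)) = Pow(Add(130, 1552), Rational(1, 2)) = Pow(1682, Rational(1, 2)) = Mul(29, Pow(2, Rational(1, 2)))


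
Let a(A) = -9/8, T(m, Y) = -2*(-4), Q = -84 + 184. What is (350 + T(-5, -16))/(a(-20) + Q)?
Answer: 2864/791 ≈ 3.6207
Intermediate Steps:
Q = 100
T(m, Y) = 8
a(A) = -9/8 (a(A) = -9*1/8 = -9/8)
(350 + T(-5, -16))/(a(-20) + Q) = (350 + 8)/(-9/8 + 100) = 358/(791/8) = 358*(8/791) = 2864/791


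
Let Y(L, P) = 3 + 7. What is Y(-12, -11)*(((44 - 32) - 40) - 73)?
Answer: -1010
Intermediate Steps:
Y(L, P) = 10
Y(-12, -11)*(((44 - 32) - 40) - 73) = 10*(((44 - 32) - 40) - 73) = 10*((12 - 40) - 73) = 10*(-28 - 73) = 10*(-101) = -1010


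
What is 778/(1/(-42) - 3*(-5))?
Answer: 32676/629 ≈ 51.949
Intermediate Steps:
778/(1/(-42) - 3*(-5)) = 778/(-1/42 + 15) = 778/(629/42) = (42/629)*778 = 32676/629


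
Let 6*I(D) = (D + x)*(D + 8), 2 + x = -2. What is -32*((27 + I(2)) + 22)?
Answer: -4384/3 ≈ -1461.3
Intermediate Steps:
x = -4 (x = -2 - 2 = -4)
I(D) = (-4 + D)*(8 + D)/6 (I(D) = ((D - 4)*(D + 8))/6 = ((-4 + D)*(8 + D))/6 = (-4 + D)*(8 + D)/6)
-32*((27 + I(2)) + 22) = -32*((27 + (-16/3 + (⅙)*2² + (⅔)*2)) + 22) = -32*((27 + (-16/3 + (⅙)*4 + 4/3)) + 22) = -32*((27 + (-16/3 + ⅔ + 4/3)) + 22) = -32*((27 - 10/3) + 22) = -32*(71/3 + 22) = -32*137/3 = -4384/3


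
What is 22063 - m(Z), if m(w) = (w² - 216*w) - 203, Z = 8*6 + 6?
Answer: 31014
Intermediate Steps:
Z = 54 (Z = 48 + 6 = 54)
m(w) = -203 + w² - 216*w
22063 - m(Z) = 22063 - (-203 + 54² - 216*54) = 22063 - (-203 + 2916 - 11664) = 22063 - 1*(-8951) = 22063 + 8951 = 31014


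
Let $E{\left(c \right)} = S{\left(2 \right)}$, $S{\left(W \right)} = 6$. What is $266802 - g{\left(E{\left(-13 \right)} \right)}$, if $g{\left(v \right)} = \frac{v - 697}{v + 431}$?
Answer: $\frac{116593165}{437} \approx 2.668 \cdot 10^{5}$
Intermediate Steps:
$E{\left(c \right)} = 6$
$g{\left(v \right)} = \frac{-697 + v}{431 + v}$
$266802 - g{\left(E{\left(-13 \right)} \right)} = 266802 - \frac{-697 + 6}{431 + 6} = 266802 - \frac{1}{437} \left(-691\right) = 266802 - - \frac{691}{437} = 266802 + \frac{691}{437} = \frac{116593165}{437}$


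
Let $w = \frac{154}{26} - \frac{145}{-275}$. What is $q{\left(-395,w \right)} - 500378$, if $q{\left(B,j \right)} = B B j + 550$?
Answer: $\frac{72442056}{143} \approx 5.0659 \cdot 10^{5}$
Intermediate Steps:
$w = \frac{4612}{715}$ ($w = 154 \cdot \frac{1}{26} - - \frac{29}{55} = \frac{77}{13} + \frac{29}{55} = \frac{4612}{715} \approx 6.4503$)
$q{\left(B,j \right)} = 550 + j B^{2}$ ($q{\left(B,j \right)} = B^{2} j + 550 = j B^{2} + 550 = 550 + j B^{2}$)
$q{\left(-395,w \right)} - 500378 = \left(550 + \frac{4612 \left(-395\right)^{2}}{715}\right) - 500378 = \left(550 + \frac{4612}{715} \cdot 156025\right) - 500378 = \left(550 + \frac{143917460}{143}\right) - 500378 = \frac{143996110}{143} - 500378 = \frac{72442056}{143}$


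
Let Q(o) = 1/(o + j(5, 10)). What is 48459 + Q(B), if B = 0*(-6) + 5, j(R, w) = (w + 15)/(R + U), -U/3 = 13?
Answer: 7026589/145 ≈ 48459.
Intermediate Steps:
U = -39 (U = -3*13 = -39)
j(R, w) = (15 + w)/(-39 + R) (j(R, w) = (w + 15)/(R - 39) = (15 + w)/(-39 + R))
B = 5 (B = 0 + 5 = 5)
Q(o) = 1/(-25/34 + o) (Q(o) = 1/(o + (15 + 10)/(-39 + 5)) = 1/(o + 25/(-34)) = 1/(o - 1/34*25) = 1/(o - 25/34) = 1/(-25/34 + o))
48459 + Q(B) = 48459 + 34/(-25 + 34*5) = 48459 + 34/(-25 + 170) = 48459 + 34/145 = 7026589/145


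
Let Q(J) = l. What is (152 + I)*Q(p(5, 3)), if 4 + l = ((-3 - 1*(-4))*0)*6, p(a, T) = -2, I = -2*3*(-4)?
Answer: -704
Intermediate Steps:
I = 24 (I = -6*(-4) = 24)
l = -4 (l = -4 + ((-3 - 1*(-4))*0)*6 = -4 + ((-3 + 4)*0)*6 = -4 + (1*0)*6 = -4 + 0*6 = -4 + 0 = -4)
Q(J) = -4
(152 + I)*Q(p(5, 3)) = (152 + 24)*(-4) = 176*(-4) = -704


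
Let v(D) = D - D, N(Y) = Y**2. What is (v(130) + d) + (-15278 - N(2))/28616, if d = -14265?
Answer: -204111261/14308 ≈ -14266.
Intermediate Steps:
v(D) = 0
(v(130) + d) + (-15278 - N(2))/28616 = (0 - 14265) + (-15278 - 1*2**2)/28616 = -14265 + (-15278 - 1*4)*(1/28616) = -14265 + (-15278 - 4)*(1/28616) = -14265 - 15282*1/28616 = -14265 - 7641/14308 = -204111261/14308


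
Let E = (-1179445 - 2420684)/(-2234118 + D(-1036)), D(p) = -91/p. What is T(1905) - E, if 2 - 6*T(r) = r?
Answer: -632422819805/1983896706 ≈ -318.78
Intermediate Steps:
T(r) = ⅓ - r/6
E = 532819092/330649451 (E = (-1179445 - 2420684)/(-2234118 - 91/(-1036)) = -3600129/(-2234118 - 91*(-1/1036)) = -3600129/(-2234118 + 13/148) = -3600129/(-330649451/148) = -3600129*(-148/330649451) = 532819092/330649451 ≈ 1.6114)
T(1905) - E = (⅓ - ⅙*1905) - 1*532819092/330649451 = (⅓ - 635/2) - 532819092/330649451 = -1903/6 - 532819092/330649451 = -632422819805/1983896706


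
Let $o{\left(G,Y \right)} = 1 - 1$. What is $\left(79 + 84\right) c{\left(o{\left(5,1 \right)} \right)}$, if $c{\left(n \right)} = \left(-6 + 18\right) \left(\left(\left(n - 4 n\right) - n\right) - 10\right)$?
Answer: $-19560$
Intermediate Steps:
$o{\left(G,Y \right)} = 0$ ($o{\left(G,Y \right)} = 1 - 1 = 0$)
$c{\left(n \right)} = -120 - 48 n$ ($c{\left(n \right)} = 12 \left(\left(- 3 n - n\right) - 10\right) = 12 \left(- 4 n - 10\right) = 12 \left(-10 - 4 n\right) = -120 - 48 n$)
$\left(79 + 84\right) c{\left(o{\left(5,1 \right)} \right)} = \left(79 + 84\right) \left(-120 - 0\right) = 163 \left(-120 + 0\right) = 163 \left(-120\right) = -19560$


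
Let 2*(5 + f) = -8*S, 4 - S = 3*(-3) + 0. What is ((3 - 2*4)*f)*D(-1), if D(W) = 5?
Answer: 1425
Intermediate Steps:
S = 13 (S = 4 - (3*(-3) + 0) = 4 - (-9 + 0) = 4 - 1*(-9) = 4 + 9 = 13)
f = -57 (f = -5 + (-8*13)/2 = -5 + (½)*(-104) = -5 - 52 = -57)
((3 - 2*4)*f)*D(-1) = ((3 - 2*4)*(-57))*5 = ((3 - 8)*(-57))*5 = -5*(-57)*5 = 285*5 = 1425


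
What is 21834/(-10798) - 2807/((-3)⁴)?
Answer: -16039270/437319 ≈ -36.676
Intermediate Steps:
21834/(-10798) - 2807/((-3)⁴) = 21834*(-1/10798) - 2807/81 = -10917/5399 - 2807*1/81 = -10917/5399 - 2807/81 = -16039270/437319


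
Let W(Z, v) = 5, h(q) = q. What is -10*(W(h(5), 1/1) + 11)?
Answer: -160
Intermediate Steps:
-10*(W(h(5), 1/1) + 11) = -10*(5 + 11) = -10*16 = -160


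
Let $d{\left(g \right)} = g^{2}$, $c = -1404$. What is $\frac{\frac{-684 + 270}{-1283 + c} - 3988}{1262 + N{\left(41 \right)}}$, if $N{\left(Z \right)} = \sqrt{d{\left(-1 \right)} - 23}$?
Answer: $- \frac{6761380802}{2139746771} + \frac{5357671 i \sqrt{22}}{2139746771} \approx -3.1599 + 0.011744 i$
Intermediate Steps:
$N{\left(Z \right)} = i \sqrt{22}$ ($N{\left(Z \right)} = \sqrt{\left(-1\right)^{2} - 23} = \sqrt{1 - 23} = \sqrt{-22} = i \sqrt{22}$)
$\frac{\frac{-684 + 270}{-1283 + c} - 3988}{1262 + N{\left(41 \right)}} = \frac{\frac{-684 + 270}{-1283 - 1404} - 3988}{1262 + i \sqrt{22}} = \frac{- \frac{414}{-2687} - 3988}{1262 + i \sqrt{22}} = \frac{\left(-414\right) \left(- \frac{1}{2687}\right) - 3988}{1262 + i \sqrt{22}} = \frac{\frac{414}{2687} - 3988}{1262 + i \sqrt{22}} = - \frac{10715342}{2687 \left(1262 + i \sqrt{22}\right)}$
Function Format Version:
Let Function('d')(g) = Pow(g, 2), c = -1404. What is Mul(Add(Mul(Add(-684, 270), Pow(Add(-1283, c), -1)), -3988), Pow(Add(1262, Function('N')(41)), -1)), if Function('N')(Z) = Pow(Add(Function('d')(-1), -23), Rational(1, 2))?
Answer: Add(Rational(-6761380802, 2139746771), Mul(Rational(5357671, 2139746771), I, Pow(22, Rational(1, 2)))) ≈ Add(-3.1599, Mul(0.011744, I))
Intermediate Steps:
Function('N')(Z) = Mul(I, Pow(22, Rational(1, 2))) (Function('N')(Z) = Pow(Add(Pow(-1, 2), -23), Rational(1, 2)) = Pow(Add(1, -23), Rational(1, 2)) = Pow(-22, Rational(1, 2)) = Mul(I, Pow(22, Rational(1, 2))))
Mul(Add(Mul(Add(-684, 270), Pow(Add(-1283, c), -1)), -3988), Pow(Add(1262, Function('N')(41)), -1)) = Mul(Add(Mul(Add(-684, 270), Pow(Add(-1283, -1404), -1)), -3988), Pow(Add(1262, Mul(I, Pow(22, Rational(1, 2)))), -1)) = Mul(Add(Mul(-414, Pow(-2687, -1)), -3988), Pow(Add(1262, Mul(I, Pow(22, Rational(1, 2)))), -1)) = Mul(Add(Mul(-414, Rational(-1, 2687)), -3988), Pow(Add(1262, Mul(I, Pow(22, Rational(1, 2)))), -1)) = Mul(Add(Rational(414, 2687), -3988), Pow(Add(1262, Mul(I, Pow(22, Rational(1, 2)))), -1)) = Mul(Rational(-10715342, 2687), Pow(Add(1262, Mul(I, Pow(22, Rational(1, 2)))), -1))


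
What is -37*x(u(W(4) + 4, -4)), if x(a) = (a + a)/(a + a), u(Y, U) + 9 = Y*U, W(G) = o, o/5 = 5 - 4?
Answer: -37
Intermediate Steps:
o = 5 (o = 5*(5 - 4) = 5*1 = 5)
W(G) = 5
u(Y, U) = -9 + U*Y (u(Y, U) = -9 + Y*U = -9 + U*Y)
x(a) = 1 (x(a) = (2*a)/((2*a)) = (2*a)*(1/(2*a)) = 1)
-37*x(u(W(4) + 4, -4)) = -37*1 = -37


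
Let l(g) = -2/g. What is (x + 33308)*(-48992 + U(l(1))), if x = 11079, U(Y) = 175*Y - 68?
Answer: -2193161670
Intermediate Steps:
U(Y) = -68 + 175*Y
(x + 33308)*(-48992 + U(l(1))) = (11079 + 33308)*(-48992 + (-68 + 175*(-2/1))) = 44387*(-48992 + (-68 + 175*(-2*1))) = 44387*(-48992 + (-68 + 175*(-2))) = 44387*(-48992 + (-68 - 350)) = 44387*(-48992 - 418) = 44387*(-49410) = -2193161670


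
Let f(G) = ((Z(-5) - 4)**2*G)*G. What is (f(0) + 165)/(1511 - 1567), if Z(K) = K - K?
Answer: -165/56 ≈ -2.9464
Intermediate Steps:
Z(K) = 0
f(G) = 16*G**2 (f(G) = ((0 - 4)**2*G)*G = ((-4)**2*G)*G = (16*G)*G = 16*G**2)
(f(0) + 165)/(1511 - 1567) = (16*0**2 + 165)/(1511 - 1567) = (16*0 + 165)/(-56) = (0 + 165)*(-1/56) = 165*(-1/56) = -165/56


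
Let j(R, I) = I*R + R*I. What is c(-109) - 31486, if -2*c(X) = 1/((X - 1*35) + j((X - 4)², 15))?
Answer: -24113616073/765852 ≈ -31486.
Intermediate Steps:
j(R, I) = 2*I*R (j(R, I) = I*R + I*R = 2*I*R)
c(X) = -1/(2*(-35 + X + 30*(-4 + X)²)) (c(X) = -1/(2*((X - 1*35) + 2*15*(X - 4)²)) = -1/(2*((X - 35) + 2*15*(-4 + X)²)) = -1/(2*((-35 + X) + 30*(-4 + X)²)) = -1/(2*(-35 + X + 30*(-4 + X)²)))
c(-109) - 31486 = -1/(890 - 478*(-109) + 60*(-109)²) - 31486 = -1/(890 + 52102 + 60*11881) - 31486 = -1/(890 + 52102 + 712860) - 31486 = -1/765852 - 31486 = -24113616073/765852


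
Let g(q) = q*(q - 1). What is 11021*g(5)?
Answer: 220420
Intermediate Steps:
g(q) = q*(-1 + q)
11021*g(5) = 11021*(5*(-1 + 5)) = 11021*(5*4) = 11021*20 = 220420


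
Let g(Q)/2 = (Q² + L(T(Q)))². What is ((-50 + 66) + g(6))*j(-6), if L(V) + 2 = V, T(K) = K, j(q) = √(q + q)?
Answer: 6432*I*√3 ≈ 11141.0*I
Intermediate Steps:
j(q) = √2*√q (j(q) = √(2*q) = √2*√q)
L(V) = -2 + V
g(Q) = 2*(-2 + Q + Q²)² (g(Q) = 2*(Q² + (-2 + Q))² = 2*(-2 + Q + Q²)²)
((-50 + 66) + g(6))*j(-6) = ((-50 + 66) + 2*(-2 + 6 + 6²)²)*(√2*√(-6)) = (16 + 2*(-2 + 6 + 36)²)*(√2*(I*√6)) = (16 + 2*40²)*(2*I*√3) = (16 + 2*1600)*(2*I*√3) = (16 + 3200)*(2*I*√3) = 3216*(2*I*√3) = 6432*I*√3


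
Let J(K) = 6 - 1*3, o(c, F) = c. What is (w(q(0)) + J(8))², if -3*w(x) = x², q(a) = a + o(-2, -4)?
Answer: 25/9 ≈ 2.7778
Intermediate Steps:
J(K) = 3 (J(K) = 6 - 3 = 3)
q(a) = -2 + a (q(a) = a - 2 = -2 + a)
w(x) = -x²/3
(w(q(0)) + J(8))² = (-(-2 + 0)²/3 + 3)² = (-⅓*(-2)² + 3)² = (-⅓*4 + 3)² = (-4/3 + 3)² = (5/3)² = 25/9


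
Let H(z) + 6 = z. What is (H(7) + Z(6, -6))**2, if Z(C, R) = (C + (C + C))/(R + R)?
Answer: 1/4 ≈ 0.25000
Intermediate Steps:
H(z) = -6 + z
Z(C, R) = 3*C/(2*R) (Z(C, R) = (C + 2*C)/((2*R)) = (3*C)*(1/(2*R)) = 3*C/(2*R))
(H(7) + Z(6, -6))**2 = ((-6 + 7) + (3/2)*6/(-6))**2 = (1 + (3/2)*6*(-1/6))**2 = (1 - 3/2)**2 = (-1/2)**2 = 1/4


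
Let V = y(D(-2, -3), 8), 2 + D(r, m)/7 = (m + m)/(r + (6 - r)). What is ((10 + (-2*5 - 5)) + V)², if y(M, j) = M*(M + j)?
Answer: 71824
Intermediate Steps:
D(r, m) = -14 + 7*m/3 (D(r, m) = -14 + 7*((m + m)/(r + (6 - r))) = -14 + 7*((2*m)/6) = -14 + 7*((2*m)*(⅙)) = -14 + 7*(m/3) = -14 + 7*m/3)
V = 273 (V = (-14 + (7/3)*(-3))*((-14 + (7/3)*(-3)) + 8) = (-14 - 7)*((-14 - 7) + 8) = -21*(-21 + 8) = -21*(-13) = 273)
((10 + (-2*5 - 5)) + V)² = ((10 + (-2*5 - 5)) + 273)² = ((10 + (-10 - 5)) + 273)² = ((10 - 15) + 273)² = (-5 + 273)² = 268² = 71824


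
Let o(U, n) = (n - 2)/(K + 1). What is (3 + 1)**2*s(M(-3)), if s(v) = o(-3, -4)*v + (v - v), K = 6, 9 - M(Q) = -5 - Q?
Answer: -1056/7 ≈ -150.86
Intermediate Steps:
M(Q) = 14 + Q (M(Q) = 9 - (-5 - Q) = 9 + (5 + Q) = 14 + Q)
o(U, n) = -2/7 + n/7 (o(U, n) = (n - 2)/(6 + 1) = (-2 + n)/7 = (-2 + n)*(1/7) = -2/7 + n/7)
s(v) = -6*v/7 (s(v) = (-2/7 + (1/7)*(-4))*v + (v - v) = (-2/7 - 4/7)*v + 0 = -6*v/7 + 0 = -6*v/7)
(3 + 1)**2*s(M(-3)) = (3 + 1)**2*(-6*(14 - 3)/7) = 4**2*(-6/7*11) = 16*(-66/7) = -1056/7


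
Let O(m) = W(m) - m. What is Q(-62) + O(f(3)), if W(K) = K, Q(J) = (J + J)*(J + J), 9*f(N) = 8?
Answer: 15376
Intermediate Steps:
f(N) = 8/9 (f(N) = (⅑)*8 = 8/9)
Q(J) = 4*J² (Q(J) = (2*J)*(2*J) = 4*J²)
O(m) = 0 (O(m) = m - m = 0)
Q(-62) + O(f(3)) = 4*(-62)² + 0 = 4*3844 + 0 = 15376 + 0 = 15376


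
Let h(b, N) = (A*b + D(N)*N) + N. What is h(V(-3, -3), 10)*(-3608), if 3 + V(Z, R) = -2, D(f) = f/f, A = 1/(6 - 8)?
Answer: -81180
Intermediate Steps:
A = -½ (A = 1/(-2) = -½ ≈ -0.50000)
D(f) = 1
V(Z, R) = -5 (V(Z, R) = -3 - 2 = -5)
h(b, N) = 2*N - b/2 (h(b, N) = (-b/2 + 1*N) + N = (-b/2 + N) + N = (N - b/2) + N = 2*N - b/2)
h(V(-3, -3), 10)*(-3608) = (2*10 - ½*(-5))*(-3608) = (20 + 5/2)*(-3608) = (45/2)*(-3608) = -81180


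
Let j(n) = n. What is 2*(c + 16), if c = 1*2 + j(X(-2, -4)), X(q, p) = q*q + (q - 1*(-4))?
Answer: 48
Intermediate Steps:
X(q, p) = 4 + q + q**2 (X(q, p) = q**2 + (q + 4) = q**2 + (4 + q) = 4 + q + q**2)
c = 8 (c = 1*2 + (4 - 2 + (-2)**2) = 2 + (4 - 2 + 4) = 2 + 6 = 8)
2*(c + 16) = 2*(8 + 16) = 2*24 = 48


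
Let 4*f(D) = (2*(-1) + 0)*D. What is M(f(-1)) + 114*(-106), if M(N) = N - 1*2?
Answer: -24171/2 ≈ -12086.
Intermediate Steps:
f(D) = -D/2 (f(D) = ((2*(-1) + 0)*D)/4 = ((-2 + 0)*D)/4 = (-2*D)/4 = -D/2)
M(N) = -2 + N (M(N) = N - 2 = -2 + N)
M(f(-1)) + 114*(-106) = (-2 - ½*(-1)) + 114*(-106) = (-2 + ½) - 12084 = -3/2 - 12084 = -24171/2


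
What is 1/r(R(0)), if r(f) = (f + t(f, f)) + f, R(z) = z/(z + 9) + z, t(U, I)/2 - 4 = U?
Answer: ⅛ ≈ 0.12500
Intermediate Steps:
t(U, I) = 8 + 2*U
R(z) = z + z/(9 + z) (R(z) = z/(9 + z) + z = z + z/(9 + z))
r(f) = 8 + 4*f (r(f) = (f + (8 + 2*f)) + f = (8 + 3*f) + f = 8 + 4*f)
1/r(R(0)) = 1/(8 + 4*(0*(10 + 0)/(9 + 0))) = 1/(8 + 4*(0*10/9)) = 1/(8 + 4*(0*(⅑)*10)) = 1/(8 + 4*0) = 1/(8 + 0) = 1/8 = ⅛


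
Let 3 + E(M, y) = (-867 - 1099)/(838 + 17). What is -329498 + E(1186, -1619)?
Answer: -281725321/855 ≈ -3.2950e+5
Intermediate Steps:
E(M, y) = -4531/855 (E(M, y) = -3 + (-867 - 1099)/(838 + 17) = -3 - 1966/855 = -4531/855)
-329498 + E(1186, -1619) = -329498 - 4531/855 = -281725321/855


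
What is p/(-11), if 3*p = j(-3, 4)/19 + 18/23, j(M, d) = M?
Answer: -91/4807 ≈ -0.018931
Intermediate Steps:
p = 91/437 (p = (-3/19 + 18/23)/3 = (1/3)*(273/437) = 91/437 ≈ 0.20824)
p/(-11) = (91/437)/(-11) = (91/437)*(-1/11) = -91/4807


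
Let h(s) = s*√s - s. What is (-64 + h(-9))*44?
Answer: -2420 - 1188*I ≈ -2420.0 - 1188.0*I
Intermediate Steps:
h(s) = s^(3/2) - s
(-64 + h(-9))*44 = (-64 + ((-9)^(3/2) - 1*(-9)))*44 = (-64 + (-27*I + 9))*44 = (-64 + (9 - 27*I))*44 = (-55 - 27*I)*44 = -2420 - 1188*I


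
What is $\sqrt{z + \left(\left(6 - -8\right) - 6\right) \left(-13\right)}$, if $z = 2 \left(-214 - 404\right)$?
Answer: $2 i \sqrt{335} \approx 36.606 i$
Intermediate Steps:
$z = -1236$ ($z = 2 \left(-214 - 404\right) = 2 \left(-618\right) = -1236$)
$\sqrt{z + \left(\left(6 - -8\right) - 6\right) \left(-13\right)} = \sqrt{-1236 + \left(\left(6 - -8\right) - 6\right) \left(-13\right)} = \sqrt{-1236 + \left(\left(6 + 8\right) - 6\right) \left(-13\right)} = \sqrt{-1236 + \left(14 - 6\right) \left(-13\right)} = \sqrt{-1236 + 8 \left(-13\right)} = \sqrt{-1236 - 104} = \sqrt{-1340} = 2 i \sqrt{335}$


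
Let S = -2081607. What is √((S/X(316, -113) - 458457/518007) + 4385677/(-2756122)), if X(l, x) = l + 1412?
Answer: I*√39367238576558785437239721341/5710761955416 ≈ 34.743*I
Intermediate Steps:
X(l, x) = 1412 + l
√((S/X(316, -113) - 458457/518007) + 4385677/(-2756122)) = √((-2081607/(1412 + 316) - 458457/518007) + 4385677/(-2756122)) = √((-2081607/1728 - 458457*1/518007) + 4385677*(-1/2756122)) = √((-2081607*1/1728 - 152819/172669) - 4385677/2756122) = √((-693869/576 - 152819/172669) - 4385677/2756122) = √(-119897690105/99457344 - 4385677/2756122) = √(-165444424616817349/137058286929984) = I*√39367238576558785437239721341/5710761955416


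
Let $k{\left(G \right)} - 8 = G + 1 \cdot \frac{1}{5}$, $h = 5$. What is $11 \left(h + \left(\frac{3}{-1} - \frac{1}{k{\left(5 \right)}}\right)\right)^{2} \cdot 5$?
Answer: $\frac{80645}{396} \approx 203.65$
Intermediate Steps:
$k{\left(G \right)} = \frac{41}{5} + G$ ($k{\left(G \right)} = 8 + \left(G + 1 \cdot \frac{1}{5}\right) = 8 + \left(G + \frac{1}{5}\right) = 8 + \left(\frac{1}{5} + G\right) = \frac{41}{5} + G$)
$11 \left(h + \left(\frac{3}{-1} - \frac{1}{k{\left(5 \right)}}\right)\right)^{2} \cdot 5 = 11 \left(5 - \left(3 + \frac{1}{\frac{41}{5} + 5}\right)\right)^{2} \cdot 5 = 11 \left(5 + \left(3 \left(-1\right) - \frac{1}{\frac{66}{5}}\right)\right)^{2} \cdot 5 = 11 \left(5 - \frac{203}{66}\right)^{2} \cdot 5 = 11 \left(\frac{127}{66}\right)^{2} \cdot 5 = 11 \cdot \frac{16129}{4356} \cdot 5 = \frac{16129}{396} \cdot 5 = \frac{80645}{396}$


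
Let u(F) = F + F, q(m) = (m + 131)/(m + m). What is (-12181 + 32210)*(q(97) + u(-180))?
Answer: -697129374/97 ≈ -7.1869e+6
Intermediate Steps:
q(m) = (131 + m)/(2*m) (q(m) = (131 + m)/((2*m)) = (131 + m)*(1/(2*m)) = (131 + m)/(2*m))
u(F) = 2*F
(-12181 + 32210)*(q(97) + u(-180)) = (-12181 + 32210)*((1/2)*(131 + 97)/97 + 2*(-180)) = 20029*((1/2)*(1/97)*228 - 360) = 20029*(114/97 - 360) = 20029*(-34806/97) = -697129374/97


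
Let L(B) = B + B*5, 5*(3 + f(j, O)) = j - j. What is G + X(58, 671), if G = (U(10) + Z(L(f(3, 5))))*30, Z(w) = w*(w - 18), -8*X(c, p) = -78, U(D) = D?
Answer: 78999/4 ≈ 19750.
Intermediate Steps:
f(j, O) = -3 (f(j, O) = -3 + (j - j)/5 = -3 + (⅕)*0 = -3 + 0 = -3)
L(B) = 6*B (L(B) = B + 5*B = 6*B)
X(c, p) = 39/4 (X(c, p) = -⅛*(-78) = 39/4)
Z(w) = w*(-18 + w)
G = 19740 (G = (10 + (6*(-3))*(-18 + 6*(-3)))*30 = (10 - 18*(-18 - 18))*30 = (10 - 18*(-36))*30 = (10 + 648)*30 = 658*30 = 19740)
G + X(58, 671) = 19740 + 39/4 = 78999/4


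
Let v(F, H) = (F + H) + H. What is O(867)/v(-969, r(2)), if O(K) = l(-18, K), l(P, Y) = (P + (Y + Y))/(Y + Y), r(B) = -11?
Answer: -286/286399 ≈ -0.00099861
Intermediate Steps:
l(P, Y) = (P + 2*Y)/(2*Y) (l(P, Y) = (P + 2*Y)/((2*Y)) = (P + 2*Y)*(1/(2*Y)) = (P + 2*Y)/(2*Y))
v(F, H) = F + 2*H
O(K) = (-9 + K)/K (O(K) = (K + (½)*(-18))/K = (K - 9)/K = (-9 + K)/K)
O(867)/v(-969, r(2)) = ((-9 + 867)/867)/(-969 + 2*(-11)) = ((1/867)*858)/(-969 - 22) = (286/289)/(-991) = (286/289)*(-1/991) = -286/286399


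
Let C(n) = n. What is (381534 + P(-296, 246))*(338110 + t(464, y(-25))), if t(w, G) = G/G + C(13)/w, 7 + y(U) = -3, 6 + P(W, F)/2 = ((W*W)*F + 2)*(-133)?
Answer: -449695587159421981/232 ≈ -1.9383e+15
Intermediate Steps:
P(W, F) = -544 - 266*F*W**2 (P(W, F) = -12 + 2*(((W*W)*F + 2)*(-133)) = -12 + 2*((W**2*F + 2)*(-133)) = -12 + 2*((F*W**2 + 2)*(-133)) = -12 + 2*((2 + F*W**2)*(-133)) = -12 + 2*(-266 - 133*F*W**2) = -12 + (-532 - 266*F*W**2) = -544 - 266*F*W**2)
y(U) = -10 (y(U) = -7 - 3 = -10)
t(w, G) = 1 + 13/w (t(w, G) = G/G + 13/w = 1 + 13/w)
(381534 + P(-296, 246))*(338110 + t(464, y(-25))) = (381534 + (-544 - 266*246*(-296)**2))*(338110 + (13 + 464)/464) = (381534 + (-544 - 266*246*87616))*(338110 + (1/464)*477) = (381534 + (-544 - 5733240576))*(338110 + 477/464) = (381534 - 5733241120)*(156883517/464) = -5732859586*156883517/464 = -449695587159421981/232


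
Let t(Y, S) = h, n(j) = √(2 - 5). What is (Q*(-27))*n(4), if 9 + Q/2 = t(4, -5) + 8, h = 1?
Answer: 0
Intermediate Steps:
n(j) = I*√3 (n(j) = √(-3) = I*√3)
t(Y, S) = 1
Q = 0 (Q = -18 + 2*(1 + 8) = -18 + 2*9 = -18 + 18 = 0)
(Q*(-27))*n(4) = (0*(-27))*(I*√3) = 0*(I*√3) = 0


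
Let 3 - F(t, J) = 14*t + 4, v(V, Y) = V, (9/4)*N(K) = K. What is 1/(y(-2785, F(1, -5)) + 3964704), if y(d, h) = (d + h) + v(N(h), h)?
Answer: 3/11885692 ≈ 2.5240e-7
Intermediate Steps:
N(K) = 4*K/9
F(t, J) = -1 - 14*t (F(t, J) = 3 - (14*t + 4) = 3 - (4 + 14*t) = 3 + (-4 - 14*t) = -1 - 14*t)
y(d, h) = d + 13*h/9 (y(d, h) = (d + h) + 4*h/9 = d + 13*h/9)
1/(y(-2785, F(1, -5)) + 3964704) = 1/((-2785 + 13*(-1 - 14*1)/9) + 3964704) = 1/((-2785 + 13*(-1 - 14)/9) + 3964704) = 1/((-2785 + (13/9)*(-15)) + 3964704) = 1/((-2785 - 65/3) + 3964704) = 1/(-8420/3 + 3964704) = 1/(11885692/3) = 3/11885692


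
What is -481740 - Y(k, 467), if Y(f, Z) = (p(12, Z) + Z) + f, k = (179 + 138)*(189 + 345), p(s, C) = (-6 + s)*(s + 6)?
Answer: -651593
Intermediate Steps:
p(s, C) = (-6 + s)*(6 + s)
k = 169278 (k = 317*534 = 169278)
Y(f, Z) = 108 + Z + f (Y(f, Z) = ((-36 + 12**2) + Z) + f = ((-36 + 144) + Z) + f = (108 + Z) + f = 108 + Z + f)
-481740 - Y(k, 467) = -481740 - (108 + 467 + 169278) = -481740 - 1*169853 = -481740 - 169853 = -651593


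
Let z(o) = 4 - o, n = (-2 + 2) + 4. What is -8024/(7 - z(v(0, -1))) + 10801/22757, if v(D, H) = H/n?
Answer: -104327123/35761 ≈ -2917.3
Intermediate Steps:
n = 4 (n = 0 + 4 = 4)
v(D, H) = H/4
-8024/(7 - z(v(0, -1))) + 10801/22757 = -8024/(7 - (4 - (-1)/4)) + 10801/22757 = -8024/(7 - (4 - 1*(-¼))) + 10801*(1/22757) = -8024/(7 - (4 + ¼)) + 1543/3251 = -8024/(7 - 1*17/4) + 1543/3251 = -8024/(7 - 17/4) + 1543/3251 = -8024/11/4 + 1543/3251 = -8024*4/11 + 1543/3251 = -32096/11 + 1543/3251 = -104327123/35761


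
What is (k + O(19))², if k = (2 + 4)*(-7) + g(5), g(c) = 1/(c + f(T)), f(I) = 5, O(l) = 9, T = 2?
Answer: 108241/100 ≈ 1082.4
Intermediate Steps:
g(c) = 1/(5 + c) (g(c) = 1/(c + 5) = 1/(5 + c))
k = -419/10 (k = (2 + 4)*(-7) + 1/(5 + 5) = 6*(-7) + 1/10 = -42 + ⅒ = -419/10 ≈ -41.900)
(k + O(19))² = (-419/10 + 9)² = (-329/10)² = 108241/100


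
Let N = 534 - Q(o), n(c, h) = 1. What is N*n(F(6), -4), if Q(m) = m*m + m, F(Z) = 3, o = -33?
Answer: -522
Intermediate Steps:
Q(m) = m + m² (Q(m) = m² + m = m + m²)
N = -522 (N = 534 - (-33)*(1 - 33) = 534 - (-33)*(-32) = 534 - 1*1056 = 534 - 1056 = -522)
N*n(F(6), -4) = -522*1 = -522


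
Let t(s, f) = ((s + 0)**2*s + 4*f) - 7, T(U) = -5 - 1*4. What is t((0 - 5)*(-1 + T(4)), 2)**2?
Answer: 15625250001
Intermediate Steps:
T(U) = -9 (T(U) = -5 - 4 = -9)
t(s, f) = -7 + s**3 + 4*f (t(s, f) = (s**2*s + 4*f) - 7 = (s**3 + 4*f) - 7 = -7 + s**3 + 4*f)
t((0 - 5)*(-1 + T(4)), 2)**2 = (-7 + ((0 - 5)*(-1 - 9))**3 + 4*2)**2 = (-7 + (-5*(-10))**3 + 8)**2 = (-7 + 50**3 + 8)**2 = (-7 + 125000 + 8)**2 = 125001**2 = 15625250001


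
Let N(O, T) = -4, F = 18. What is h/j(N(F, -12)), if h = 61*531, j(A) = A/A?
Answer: 32391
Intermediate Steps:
j(A) = 1
h = 32391
h/j(N(F, -12)) = 32391/1 = 32391*1 = 32391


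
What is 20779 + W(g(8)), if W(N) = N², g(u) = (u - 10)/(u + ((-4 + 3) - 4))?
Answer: 187015/9 ≈ 20779.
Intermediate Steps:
g(u) = (-10 + u)/(-5 + u) (g(u) = (-10 + u)/(u + (-1 - 4)) = (-10 + u)/(u - 5) = (-10 + u)/(-5 + u))
20779 + W(g(8)) = 20779 + ((-10 + 8)/(-5 + 8))² = 20779 + (-2/3)² = 20779 + ((⅓)*(-2))² = 20779 + (-⅔)² = 20779 + 4/9 = 187015/9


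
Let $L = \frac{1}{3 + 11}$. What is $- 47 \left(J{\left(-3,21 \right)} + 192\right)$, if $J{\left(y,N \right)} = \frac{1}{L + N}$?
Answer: $- \frac{2662738}{295} \approx -9026.2$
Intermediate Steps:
$L = \frac{1}{14} \approx 0.071429$
$J{\left(y,N \right)} = \frac{1}{\frac{1}{14} + N}$
$- 47 \left(J{\left(-3,21 \right)} + 192\right) = - 47 \left(\frac{14}{1 + 14 \cdot 21} + 192\right) = - 47 \left(\frac{14}{1 + 294} + 192\right) = - 47 \left(\frac{14}{295} + 192\right) = \left(-47\right) \frac{56654}{295} = - \frac{2662738}{295}$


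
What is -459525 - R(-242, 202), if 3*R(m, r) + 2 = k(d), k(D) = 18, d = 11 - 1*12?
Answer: -1378591/3 ≈ -4.5953e+5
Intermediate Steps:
d = -1 (d = 11 - 12 = -1)
R(m, r) = 16/3 (R(m, r) = -⅔ + (⅓)*18 = -⅔ + 6 = 16/3)
-459525 - R(-242, 202) = -459525 - 1*16/3 = -459525 - 16/3 = -1378591/3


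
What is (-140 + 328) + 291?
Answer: 479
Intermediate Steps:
(-140 + 328) + 291 = 188 + 291 = 479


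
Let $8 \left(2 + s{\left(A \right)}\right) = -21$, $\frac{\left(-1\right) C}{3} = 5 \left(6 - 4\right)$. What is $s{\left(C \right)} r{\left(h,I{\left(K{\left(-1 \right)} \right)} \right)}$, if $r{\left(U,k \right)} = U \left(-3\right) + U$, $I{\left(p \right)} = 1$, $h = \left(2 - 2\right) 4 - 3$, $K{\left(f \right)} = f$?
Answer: $- \frac{111}{4} \approx -27.75$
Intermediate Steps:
$h = -3$ ($h = \left(2 - 2\right) 4 - 3 = 0 \cdot 4 - 3 = 0 - 3 = -3$)
$r{\left(U,k \right)} = - 2 U$ ($r{\left(U,k \right)} = - 3 U + U = - 2 U$)
$C = -30$ ($C = - 3 \cdot 5 \left(6 - 4\right) = - 3 \cdot 5 \cdot 2 = \left(-3\right) 10 = -30$)
$s{\left(A \right)} = - \frac{37}{8}$ ($s{\left(A \right)} = -2 + \frac{1}{8} \left(-21\right) = -2 - \frac{21}{8} = - \frac{37}{8}$)
$s{\left(C \right)} r{\left(h,I{\left(K{\left(-1 \right)} \right)} \right)} = - \frac{37 \left(\left(-2\right) \left(-3\right)\right)}{8} = \left(- \frac{37}{8}\right) 6 = - \frac{111}{4}$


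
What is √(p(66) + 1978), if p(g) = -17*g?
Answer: 2*√214 ≈ 29.257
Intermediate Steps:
√(p(66) + 1978) = √(-17*66 + 1978) = √(-1122 + 1978) = √856 = 2*√214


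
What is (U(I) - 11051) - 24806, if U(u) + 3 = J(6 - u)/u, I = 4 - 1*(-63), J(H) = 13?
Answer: -2402607/67 ≈ -35860.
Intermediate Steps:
I = 67 (I = 4 + 63 = 67)
U(u) = -3 + 13/u
(U(I) - 11051) - 24806 = ((-3 + 13/67) - 11051) - 24806 = (-188/67 - 11051) - 24806 = -740605/67 - 24806 = -2402607/67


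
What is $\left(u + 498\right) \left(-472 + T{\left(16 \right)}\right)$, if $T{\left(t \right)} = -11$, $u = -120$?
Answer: $-182574$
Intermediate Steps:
$\left(u + 498\right) \left(-472 + T{\left(16 \right)}\right) = \left(-120 + 498\right) \left(-472 - 11\right) = 378 \left(-483\right) = -182574$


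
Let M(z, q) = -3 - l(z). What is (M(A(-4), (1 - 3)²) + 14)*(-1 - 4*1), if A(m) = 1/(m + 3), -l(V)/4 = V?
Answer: -35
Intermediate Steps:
l(V) = -4*V
A(m) = 1/(3 + m)
M(z, q) = -3 + 4*z (M(z, q) = -3 - (-4)*z = -3 + 4*z)
(M(A(-4), (1 - 3)²) + 14)*(-1 - 4*1) = ((-3 + 4/(3 - 4)) + 14)*(-1 - 4*1) = ((-3 + 4/(-1)) + 14)*(-1 - 4) = ((-3 + 4*(-1)) + 14)*(-5) = ((-3 - 4) + 14)*(-5) = (-7 + 14)*(-5) = 7*(-5) = -35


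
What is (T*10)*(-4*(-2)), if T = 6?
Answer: 480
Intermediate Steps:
(T*10)*(-4*(-2)) = (6*10)*(-4*(-2)) = 60*8 = 480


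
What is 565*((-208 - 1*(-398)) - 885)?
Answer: -392675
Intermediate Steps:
565*((-208 - 1*(-398)) - 885) = 565*((-208 + 398) - 885) = 565*(190 - 885) = 565*(-695) = -392675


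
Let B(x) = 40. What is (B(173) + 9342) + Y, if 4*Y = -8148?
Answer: 7345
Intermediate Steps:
Y = -2037 (Y = (¼)*(-8148) = -2037)
(B(173) + 9342) + Y = (40 + 9342) - 2037 = 9382 - 2037 = 7345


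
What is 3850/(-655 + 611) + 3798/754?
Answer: -62177/754 ≈ -82.463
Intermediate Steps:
3850/(-655 + 611) + 3798/754 = 3850/(-44) + 3798*(1/754) = 3850*(-1/44) + 1899/377 = -175/2 + 1899/377 = -62177/754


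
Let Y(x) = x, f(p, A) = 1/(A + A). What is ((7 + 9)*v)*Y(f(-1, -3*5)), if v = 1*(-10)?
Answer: 16/3 ≈ 5.3333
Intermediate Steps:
v = -10
f(p, A) = 1/(2*A)
((7 + 9)*v)*Y(f(-1, -3*5)) = ((7 + 9)*(-10))*(1/(2*((-3*5)))) = (16*(-10))*((1/2)/(-15)) = -80*(-1)/15 = -160*(-1/30) = 16/3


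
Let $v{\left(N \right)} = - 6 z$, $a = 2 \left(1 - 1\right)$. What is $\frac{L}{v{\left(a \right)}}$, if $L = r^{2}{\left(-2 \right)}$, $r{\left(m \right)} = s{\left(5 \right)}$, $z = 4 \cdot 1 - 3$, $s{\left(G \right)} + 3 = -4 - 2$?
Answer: $- \frac{27}{2} \approx -13.5$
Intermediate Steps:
$s{\left(G \right)} = -9$ ($s{\left(G \right)} = -3 - 6 = -9$)
$z = 1$ ($z = 4 - 3 = 1$)
$r{\left(m \right)} = -9$
$L = 81$ ($L = \left(-9\right)^{2} = 81$)
$a = 0$ ($a = 2 \cdot 0 = 0$)
$v{\left(N \right)} = -6$ ($v{\left(N \right)} = \left(-6\right) 1 = -6$)
$\frac{L}{v{\left(a \right)}} = \frac{81}{-6} = 81 \left(- \frac{1}{6}\right) = - \frac{27}{2}$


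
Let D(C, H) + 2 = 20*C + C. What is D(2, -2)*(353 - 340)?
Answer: 520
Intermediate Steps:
D(C, H) = -2 + 21*C (D(C, H) = -2 + (20*C + C) = -2 + 21*C)
D(2, -2)*(353 - 340) = (-2 + 21*2)*(353 - 340) = (-2 + 42)*13 = 40*13 = 520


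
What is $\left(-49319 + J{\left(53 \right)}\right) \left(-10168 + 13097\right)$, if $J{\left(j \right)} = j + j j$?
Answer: $-136072553$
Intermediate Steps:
$J{\left(j \right)} = j + j^{2}$
$\left(-49319 + J{\left(53 \right)}\right) \left(-10168 + 13097\right) = \left(-49319 + 53 \left(1 + 53\right)\right) \left(-10168 + 13097\right) = \left(-49319 + 53 \cdot 54\right) 2929 = \left(-49319 + 2862\right) 2929 = \left(-46457\right) 2929 = -136072553$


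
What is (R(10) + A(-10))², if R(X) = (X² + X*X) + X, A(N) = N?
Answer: 40000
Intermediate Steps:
R(X) = X + 2*X² (R(X) = (X² + X²) + X = 2*X² + X = X + 2*X²)
(R(10) + A(-10))² = (10*(1 + 2*10) - 10)² = (10*(1 + 20) - 10)² = (10*21 - 10)² = (210 - 10)² = 200² = 40000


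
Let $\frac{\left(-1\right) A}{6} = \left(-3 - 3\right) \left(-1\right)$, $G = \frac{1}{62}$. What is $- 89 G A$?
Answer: $\frac{1602}{31} \approx 51.677$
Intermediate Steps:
$G = \frac{1}{62} \approx 0.016129$
$A = -36$ ($A = - 6 \left(-3 - 3\right) \left(-1\right) = - 6 \left(\left(-6\right) \left(-1\right)\right) = \left(-6\right) 6 = -36$)
$- 89 G A = \left(-89\right) \frac{1}{62} \left(-36\right) = \left(- \frac{89}{62}\right) \left(-36\right) = \frac{1602}{31}$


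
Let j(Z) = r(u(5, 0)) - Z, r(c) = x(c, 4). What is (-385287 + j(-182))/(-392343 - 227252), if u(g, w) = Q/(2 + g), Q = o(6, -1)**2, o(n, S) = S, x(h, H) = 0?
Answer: 77021/123919 ≈ 0.62154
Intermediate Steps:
Q = 1 (Q = (-1)**2 = 1)
u(g, w) = 1/(2 + g)
r(c) = 0
j(Z) = -Z (j(Z) = 0 - Z = -Z)
(-385287 + j(-182))/(-392343 - 227252) = (-385287 - 1*(-182))/(-392343 - 227252) = (-385287 + 182)/(-619595) = -385105*(-1/619595) = 77021/123919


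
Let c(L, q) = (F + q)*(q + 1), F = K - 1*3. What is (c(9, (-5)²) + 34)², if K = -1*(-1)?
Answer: 399424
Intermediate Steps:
K = 1
F = -2 (F = 1 - 1*3 = 1 - 3 = -2)
c(L, q) = (1 + q)*(-2 + q) (c(L, q) = (-2 + q)*(q + 1) = (-2 + q)*(1 + q) = (1 + q)*(-2 + q))
(c(9, (-5)²) + 34)² = ((-2 + ((-5)²)² - 1*(-5)²) + 34)² = ((-2 + 25² - 1*25) + 34)² = ((-2 + 625 - 25) + 34)² = (598 + 34)² = 632² = 399424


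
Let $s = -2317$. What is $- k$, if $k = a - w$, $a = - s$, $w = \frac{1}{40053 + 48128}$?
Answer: $- \frac{204315376}{88181} \approx -2317.0$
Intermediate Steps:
$w = \frac{1}{88181} \approx 1.134 \cdot 10^{-5}$
$a = 2317$ ($a = \left(-1\right) \left(-2317\right) = 2317$)
$k = \frac{204315376}{88181}$ ($k = 2317 - \frac{1}{88181} = \frac{204315376}{88181} \approx 2317.0$)
$- k = \left(-1\right) \frac{204315376}{88181} = - \frac{204315376}{88181}$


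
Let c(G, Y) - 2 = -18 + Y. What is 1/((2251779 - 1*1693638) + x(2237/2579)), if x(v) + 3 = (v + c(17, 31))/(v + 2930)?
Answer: 7558707/4218801648488 ≈ 1.7917e-6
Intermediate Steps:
c(G, Y) = -16 + Y (c(G, Y) = 2 + (-18 + Y) = -16 + Y)
x(v) = -3 + (15 + v)/(2930 + v) (x(v) = -3 + (v + (-16 + 31))/(v + 2930) = -3 + (v + 15)/(2930 + v) = -3 + (15 + v)/(2930 + v))
1/((2251779 - 1*1693638) + x(2237/2579)) = 1/((2251779 - 1*1693638) + (-8775 - 4474/2579)/(2930 + 2237/2579)) = 1/((2251779 - 1693638) + (-8775 - 4474/2579)/(2930 + 2237*(1/2579))) = 1/(558141 + (-8775 - 2*2237/2579)/(2930 + 2237/2579)) = 1/(558141 + (-8775 - 4474/2579)/(7558707/2579)) = 1/(558141 + (2579/7558707)*(-22635199/2579)) = 1/(558141 - 22635199/7558707) = 1/(4218801648488/7558707) = 7558707/4218801648488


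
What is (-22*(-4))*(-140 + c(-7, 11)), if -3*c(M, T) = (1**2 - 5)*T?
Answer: -33088/3 ≈ -11029.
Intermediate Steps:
c(M, T) = 4*T/3 (c(M, T) = -(1**2 - 5)*T/3 = -(1 - 5)*T/3 = -(-4)*T/3 = 4*T/3)
(-22*(-4))*(-140 + c(-7, 11)) = (-22*(-4))*(-140 + (4/3)*11) = 88*(-140 + 44/3) = 88*(-376/3) = -33088/3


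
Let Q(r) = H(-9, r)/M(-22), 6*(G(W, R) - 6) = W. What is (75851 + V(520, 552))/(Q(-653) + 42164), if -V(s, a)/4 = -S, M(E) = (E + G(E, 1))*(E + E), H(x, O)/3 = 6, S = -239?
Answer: 97213710/54728899 ≈ 1.7763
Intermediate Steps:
H(x, O) = 18 (H(x, O) = 3*6 = 18)
G(W, R) = 6 + W/6
M(E) = 2*E*(6 + 7*E/6) (M(E) = (E + (6 + E/6))*(E + E) = (6 + 7*E/6)*(2*E) = 2*E*(6 + 7*E/6))
Q(r) = 27/1298 (Q(r) = 18/(((1/3)*(-22)*(36 + 7*(-22)))) = 18/(((1/3)*(-22)*(36 - 154))) = 18/(((1/3)*(-22)*(-118))) = 18/(2596/3) = 18*(3/2596) = 27/1298)
V(s, a) = -956 (V(s, a) = -(-4)*(-239) = -4*239 = -956)
(75851 + V(520, 552))/(Q(-653) + 42164) = (75851 - 956)/(27/1298 + 42164) = 74895/(54728899/1298) = 74895*(1298/54728899) = 97213710/54728899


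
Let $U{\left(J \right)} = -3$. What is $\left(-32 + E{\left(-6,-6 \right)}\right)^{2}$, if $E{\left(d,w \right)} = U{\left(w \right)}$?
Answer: $1225$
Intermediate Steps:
$E{\left(d,w \right)} = -3$
$\left(-32 + E{\left(-6,-6 \right)}\right)^{2} = \left(-32 - 3\right)^{2} = \left(-35\right)^{2} = 1225$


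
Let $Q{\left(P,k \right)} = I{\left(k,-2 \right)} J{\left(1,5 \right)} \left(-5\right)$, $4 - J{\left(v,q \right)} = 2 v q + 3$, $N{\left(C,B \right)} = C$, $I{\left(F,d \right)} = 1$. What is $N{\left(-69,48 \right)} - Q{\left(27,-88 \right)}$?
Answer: $-114$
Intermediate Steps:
$J{\left(v,q \right)} = 1 - 2 q v$ ($J{\left(v,q \right)} = 4 - \left(2 v q + 3\right) = 4 - \left(2 q v + 3\right) = 4 - \left(3 + 2 q v\right) = 1 - 2 q v$)
$Q{\left(P,k \right)} = 45$ ($Q{\left(P,k \right)} = 1 \left(1 - 10 \cdot 1\right) \left(-5\right) = 1 \left(1 - 10\right) \left(-5\right) = 1 \left(-9\right) \left(-5\right) = \left(-9\right) \left(-5\right) = 45$)
$N{\left(-69,48 \right)} - Q{\left(27,-88 \right)} = -69 - 45 = -114$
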